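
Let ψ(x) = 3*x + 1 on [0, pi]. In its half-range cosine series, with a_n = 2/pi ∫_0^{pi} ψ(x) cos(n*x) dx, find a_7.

a_7 = 2/pi ∫_0^{pi} (3*x + 1) cos(7*x) dx.
Integrating by parts (boundary term plus one more integral), an antiderivative of (3*x + 1) cos(7*x) is 3*x*sin(7*x)/7 + sin(7*x)/7 + 3*cos(7*x)/49; evaluating from 0 to pi: ∫_{0}^{pi} (3*x + 1) cos(7*x) dx = (-3/49) - (3/49) = -6/49.
Hence a_7 = (2/pi)·(-6/49) = -12/(49*pi).

-12/(49*pi)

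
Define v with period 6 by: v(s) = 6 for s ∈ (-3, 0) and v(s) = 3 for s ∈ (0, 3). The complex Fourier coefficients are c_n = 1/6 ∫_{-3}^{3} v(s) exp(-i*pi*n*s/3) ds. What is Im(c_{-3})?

Since v is real-valued, Im(c_{-3}) = -1/6 ∫_{-3}^{3} v(s) sin(-pi*s) ds = b_{3}/2.
Split the integral at the breakpoints.
Directly, an antiderivative of (6) sin(-pi*s) is 6*cos(pi*s)/pi; evaluating from -3 to 0: ∫_{-3}^{0} (6) sin(-pi*s) ds = (6/pi) - (-6/pi) = 12/pi.
Directly, an antiderivative of (3) sin(-pi*s) is 3*cos(pi*s)/pi; evaluating from 0 to 3: ∫_{0}^{3} (3) sin(-pi*s) ds = (-3/pi) - (3/pi) = -6/pi.
So ∫_{-3}^{3} v(s) sin(-pi*s) ds = 6/pi.
Hence Im(c_{-3}) = (-1/6)·(6/pi) = -1/pi.

-1/pi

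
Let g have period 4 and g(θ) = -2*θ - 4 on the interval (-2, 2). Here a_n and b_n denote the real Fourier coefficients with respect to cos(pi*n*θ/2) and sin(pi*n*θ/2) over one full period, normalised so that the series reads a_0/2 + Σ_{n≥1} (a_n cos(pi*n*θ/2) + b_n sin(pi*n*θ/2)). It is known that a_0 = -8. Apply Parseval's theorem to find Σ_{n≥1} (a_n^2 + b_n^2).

32/3

Parseval: a_0^2/2 + Σ_{n≥1} (a_n^2+b_n^2) = 1/2 ∫_{-2}^{2} g(θ)^2 dθ = 128/3.
Subtract a_0^2/2 = 32: Σ (a_n^2+b_n^2) = 32/3.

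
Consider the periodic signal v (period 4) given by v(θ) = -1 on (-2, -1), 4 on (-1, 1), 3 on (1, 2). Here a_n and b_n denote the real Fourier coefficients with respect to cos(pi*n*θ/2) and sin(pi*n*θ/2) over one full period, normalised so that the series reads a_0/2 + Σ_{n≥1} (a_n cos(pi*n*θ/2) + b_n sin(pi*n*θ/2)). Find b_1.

4/pi

b_1 = 1/2 ∫_{-2}^{2} v(θ) sin(pi*θ/2) dθ.
Split the integral at the breakpoints.
Directly, an antiderivative of (-1) sin(pi*θ/2) is 2*cos(pi*θ/2)/pi; evaluating from -2 to -1: ∫_{-2}^{-1} (-1) sin(pi*θ/2) dθ = (0) - (-2/pi) = 2/pi.
Directly, an antiderivative of (4) sin(pi*θ/2) is -8*cos(pi*θ/2)/pi; evaluating from -1 to 1: ∫_{-1}^{1} (4) sin(pi*θ/2) dθ = (0) - (0) = 0.
Directly, an antiderivative of (3) sin(pi*θ/2) is -6*cos(pi*θ/2)/pi; evaluating from 1 to 2: ∫_{1}^{2} (3) sin(pi*θ/2) dθ = (6/pi) - (0) = 6/pi.
Summing the pieces and multiplying by (1/2) gives b_1 = 4/pi.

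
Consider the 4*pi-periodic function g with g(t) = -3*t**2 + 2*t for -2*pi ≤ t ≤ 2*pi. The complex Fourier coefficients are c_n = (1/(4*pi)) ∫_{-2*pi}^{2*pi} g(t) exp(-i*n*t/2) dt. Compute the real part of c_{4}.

-3/2

Since g is real-valued, Re(c_{4}) = (1/(4*pi)) ∫_{-2*pi}^{2*pi} g(t) cos(2*t) dt = a_{4}/2.
Integrating by parts twice (tabular method), an antiderivative of (-3*t**2 + 2*t) cos(2*t) is -3*t**2*sin(2*t)/2 + t*sin(2*t) - 3*t*cos(2*t)/2 + 3*sin(2*t)/4 + cos(2*t)/2; evaluating from -2*pi to 2*pi: ∫_{-2*pi}^{2*pi} (-3*t**2 + 2*t) cos(2*t) dt = (1/2 - 3*pi) - (1/2 + 3*pi) = -6*pi.
Hence Re(c_{4}) = (1/(4*pi))·(-6*pi) = -3/2.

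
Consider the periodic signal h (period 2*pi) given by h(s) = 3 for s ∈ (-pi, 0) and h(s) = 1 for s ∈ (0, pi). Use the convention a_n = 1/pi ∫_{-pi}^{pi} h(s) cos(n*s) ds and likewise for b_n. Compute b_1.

-4/pi

b_1 = 1/pi ∫_{-pi}^{pi} h(s) sin(s) ds.
Split the integral at the breakpoints.
Directly, an antiderivative of (3) sin(s) is -3*cos(s); evaluating from -pi to 0: ∫_{-pi}^{0} (3) sin(s) ds = (-3) - (3) = -6.
Directly, an antiderivative of (1) sin(s) is -cos(s); evaluating from 0 to pi: ∫_{0}^{pi} (1) sin(s) ds = (1) - (-1) = 2.
Summing the pieces and multiplying by (1/pi) gives b_1 = -4/pi.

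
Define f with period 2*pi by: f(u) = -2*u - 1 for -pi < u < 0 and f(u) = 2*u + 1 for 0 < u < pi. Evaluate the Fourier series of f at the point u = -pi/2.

-1 + pi

f is continuous at u = -pi/2 with value -1 + pi, so the series converges to -1 + pi there.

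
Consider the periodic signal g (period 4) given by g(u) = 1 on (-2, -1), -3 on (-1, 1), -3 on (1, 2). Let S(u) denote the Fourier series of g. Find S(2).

u = 2 differs from u = -2 by 1 full period(s), and the series is 4-periodic.
At u = -2 the one-sided limits are g(-2^-) = -3 and g(-2^+) = 1.
By Dirichlet's theorem the series converges to their average, [(-3) + (1)]/2 = -1.

-1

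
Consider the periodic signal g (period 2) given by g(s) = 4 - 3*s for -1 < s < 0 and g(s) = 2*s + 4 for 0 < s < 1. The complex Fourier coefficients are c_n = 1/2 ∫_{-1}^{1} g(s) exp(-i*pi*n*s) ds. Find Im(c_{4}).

-1/(8*pi)

Since g is real-valued, Im(c_{4}) = -1/2 ∫_{-1}^{1} g(s) sin(4*pi*s) ds = -b_{4}/2.
Split the integral at the breakpoints.
Integrating by parts (boundary term plus one more integral), an antiderivative of (4 - 3*s) sin(4*pi*s) is 3*s*cos(4*pi*s)/(4*pi) - 3*sin(4*pi*s)/(16*pi**2) - cos(4*pi*s)/pi; evaluating from -1 to 0: ∫_{-1}^{0} (4 - 3*s) sin(4*pi*s) ds = (-1/pi) - (-7/(4*pi)) = 3/(4*pi).
Integrating by parts (boundary term plus one more integral), an antiderivative of (2*s + 4) sin(4*pi*s) is -s*cos(4*pi*s)/(2*pi) + sin(4*pi*s)/(8*pi**2) - cos(4*pi*s)/pi; evaluating from 0 to 1: ∫_{0}^{1} (2*s + 4) sin(4*pi*s) ds = (-3/(2*pi)) - (-1/pi) = -1/(2*pi).
So ∫_{-1}^{1} g(s) sin(4*pi*s) ds = 1/(4*pi).
Hence Im(c_{4}) = (-1/2)·(1/(4*pi)) = -1/(8*pi).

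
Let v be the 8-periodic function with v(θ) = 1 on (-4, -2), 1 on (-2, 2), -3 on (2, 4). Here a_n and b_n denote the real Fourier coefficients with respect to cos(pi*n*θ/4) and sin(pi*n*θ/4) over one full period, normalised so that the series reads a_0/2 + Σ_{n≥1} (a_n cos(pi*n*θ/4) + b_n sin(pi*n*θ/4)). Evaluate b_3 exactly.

-4/(3*pi)

b_3 = 1/4 ∫_{-4}^{4} v(θ) sin(3*pi*θ/4) dθ.
Split the integral at the breakpoints.
Directly, an antiderivative of (1) sin(3*pi*θ/4) is -4*cos(3*pi*θ/4)/(3*pi); evaluating from -4 to -2: ∫_{-4}^{-2} (1) sin(3*pi*θ/4) dθ = (0) - (4/(3*pi)) = -4/(3*pi).
Directly, an antiderivative of (1) sin(3*pi*θ/4) is -4*cos(3*pi*θ/4)/(3*pi); evaluating from -2 to 2: ∫_{-2}^{2} (1) sin(3*pi*θ/4) dθ = (0) - (0) = 0.
Directly, an antiderivative of (-3) sin(3*pi*θ/4) is 4*cos(3*pi*θ/4)/pi; evaluating from 2 to 4: ∫_{2}^{4} (-3) sin(3*pi*θ/4) dθ = (-4/pi) - (0) = -4/pi.
Summing the pieces and multiplying by (1/4) gives b_3 = -4/(3*pi).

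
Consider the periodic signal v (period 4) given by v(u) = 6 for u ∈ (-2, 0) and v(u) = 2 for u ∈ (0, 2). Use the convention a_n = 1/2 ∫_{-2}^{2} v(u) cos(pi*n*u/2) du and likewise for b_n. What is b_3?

b_3 = 1/2 ∫_{-2}^{2} v(u) sin(3*pi*u/2) du.
Split the integral at the breakpoints.
Directly, an antiderivative of (6) sin(3*pi*u/2) is -4*cos(3*pi*u/2)/pi; evaluating from -2 to 0: ∫_{-2}^{0} (6) sin(3*pi*u/2) du = (-4/pi) - (4/pi) = -8/pi.
Directly, an antiderivative of (2) sin(3*pi*u/2) is -4*cos(3*pi*u/2)/(3*pi); evaluating from 0 to 2: ∫_{0}^{2} (2) sin(3*pi*u/2) du = (4/(3*pi)) - (-4/(3*pi)) = 8/(3*pi).
Summing the pieces and multiplying by (1/2) gives b_3 = -8/(3*pi).

-8/(3*pi)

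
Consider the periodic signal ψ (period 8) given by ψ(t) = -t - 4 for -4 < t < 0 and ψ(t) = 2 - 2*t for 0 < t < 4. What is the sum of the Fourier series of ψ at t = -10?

t = -10 differs from t = -2 by -1 full period(s), and the series is 8-periodic.
ψ is continuous at t = -2 with value -2, so the series converges to -2 there.

-2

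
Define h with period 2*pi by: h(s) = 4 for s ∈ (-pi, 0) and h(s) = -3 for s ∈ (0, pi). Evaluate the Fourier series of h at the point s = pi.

At s = pi the one-sided limits are h(pi^-) = -3 and h(pi^+) = 4.
By Dirichlet's theorem the series converges to their average, [(-3) + (4)]/2 = 1/2.

1/2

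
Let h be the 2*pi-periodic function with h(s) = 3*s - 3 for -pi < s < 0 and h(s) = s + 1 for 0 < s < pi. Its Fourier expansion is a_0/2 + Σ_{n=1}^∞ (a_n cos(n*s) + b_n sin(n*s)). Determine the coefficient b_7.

4*(2 + pi)/(7*pi)

b_7 = 1/pi ∫_{-pi}^{pi} h(s) sin(7*s) ds.
Split the integral at the breakpoints.
Integrating by parts (boundary term plus one more integral), an antiderivative of (3*s - 3) sin(7*s) is -3*s*cos(7*s)/7 + 3*sin(7*s)/49 + 3*cos(7*s)/7; evaluating from -pi to 0: ∫_{-pi}^{0} (3*s - 3) sin(7*s) ds = (3/7) - (-3*pi/7 - 3/7) = 6/7 + 3*pi/7.
Integrating by parts (boundary term plus one more integral), an antiderivative of (s + 1) sin(7*s) is -s*cos(7*s)/7 + sin(7*s)/49 - cos(7*s)/7; evaluating from 0 to pi: ∫_{0}^{pi} (s + 1) sin(7*s) ds = (1/7 + pi/7) - (-1/7) = 2/7 + pi/7.
Summing the pieces and multiplying by (1/pi) gives b_7 = 4*(2 + pi)/(7*pi).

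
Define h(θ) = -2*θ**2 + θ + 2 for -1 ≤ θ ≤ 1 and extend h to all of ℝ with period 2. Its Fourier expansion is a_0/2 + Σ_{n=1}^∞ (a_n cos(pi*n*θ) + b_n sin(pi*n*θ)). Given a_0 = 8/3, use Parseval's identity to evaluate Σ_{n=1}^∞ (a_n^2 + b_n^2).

Parseval: a_0^2/2 + Σ_{n≥1} (a_n^2+b_n^2) = ∫_{-1}^{1} h(θ)^2 dθ = 74/15.
Subtract a_0^2/2 = 32/9: Σ (a_n^2+b_n^2) = 62/45.

62/45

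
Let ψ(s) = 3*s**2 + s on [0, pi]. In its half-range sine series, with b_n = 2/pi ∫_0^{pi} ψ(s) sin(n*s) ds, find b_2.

b_2 = 2/pi ∫_0^{pi} (3*s**2 + s) sin(2*s) ds.
Integrating by parts twice (tabular method), an antiderivative of (3*s**2 + s) sin(2*s) is -3*s**2*cos(2*s)/2 + 3*s*sin(2*s)/2 - s*cos(2*s)/2 + sin(2*s)/4 + 3*cos(2*s)/4; evaluating from 0 to pi: ∫_{0}^{pi} (3*s**2 + s) sin(2*s) ds = (-3*pi**2/2 - pi/2 + 3/4) - (3/4) = -pi*(1 + 3*pi)/2.
Hence b_2 = (2/pi)·(-pi*(1 + 3*pi)/2) = -3*pi - 1.

-3*pi - 1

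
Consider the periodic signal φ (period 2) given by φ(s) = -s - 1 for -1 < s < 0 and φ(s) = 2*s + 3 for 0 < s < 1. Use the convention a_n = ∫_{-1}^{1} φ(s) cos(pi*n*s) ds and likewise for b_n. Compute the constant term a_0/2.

7/4

a_0 = ∫_{-1}^{1} φ(s) ds = 7/2.
So the constant term a_0/2 = 7/4.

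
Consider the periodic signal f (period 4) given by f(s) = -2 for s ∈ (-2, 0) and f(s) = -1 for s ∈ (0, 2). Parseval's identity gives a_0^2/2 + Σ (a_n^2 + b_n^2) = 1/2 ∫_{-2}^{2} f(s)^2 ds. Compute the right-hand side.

5

1/2 ∫_{-2}^{2} f(s)^2 ds = 1/2 · (10) = 5.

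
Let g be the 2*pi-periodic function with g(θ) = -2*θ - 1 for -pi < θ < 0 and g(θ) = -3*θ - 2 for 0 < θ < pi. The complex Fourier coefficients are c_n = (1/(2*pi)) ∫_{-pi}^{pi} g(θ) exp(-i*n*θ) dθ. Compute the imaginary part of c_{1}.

1/pi + 5/2

Since g is real-valued, Im(c_{1}) = -(1/(2*pi)) ∫_{-pi}^{pi} g(θ) sin(θ) dθ = -b_{1}/2.
Split the integral at the breakpoints.
Integrating by parts (boundary term plus one more integral), an antiderivative of (-2*θ - 1) sin(θ) is 2*θ*cos(θ) - 2*sin(θ) + cos(θ); evaluating from -pi to 0: ∫_{-pi}^{0} (-2*θ - 1) sin(θ) dθ = (1) - (-1 + 2*pi) = 2 - 2*pi.
Integrating by parts (boundary term plus one more integral), an antiderivative of (-3*θ - 2) sin(θ) is 3*θ*cos(θ) - 3*sin(θ) + 2*cos(θ); evaluating from 0 to pi: ∫_{0}^{pi} (-3*θ - 2) sin(θ) dθ = (-3*pi - 2) - (2) = -3*pi - 4.
So ∫_{-pi}^{pi} g(θ) sin(θ) dθ = -5*pi - 2.
Hence Im(c_{1}) = (-1/(2*pi))·(-5*pi - 2) = 1/pi + 5/2.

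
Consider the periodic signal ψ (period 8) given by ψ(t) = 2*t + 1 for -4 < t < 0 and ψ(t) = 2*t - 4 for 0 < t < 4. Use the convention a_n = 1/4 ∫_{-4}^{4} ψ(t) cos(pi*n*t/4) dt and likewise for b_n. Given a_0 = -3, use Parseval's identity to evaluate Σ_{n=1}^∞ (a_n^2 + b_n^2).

Parseval: a_0^2/2 + Σ_{n≥1} (a_n^2+b_n^2) = 1/4 ∫_{-4}^{4} ψ(t)^2 dt = 59/3.
Subtract a_0^2/2 = 9/2: Σ (a_n^2+b_n^2) = 91/6.

91/6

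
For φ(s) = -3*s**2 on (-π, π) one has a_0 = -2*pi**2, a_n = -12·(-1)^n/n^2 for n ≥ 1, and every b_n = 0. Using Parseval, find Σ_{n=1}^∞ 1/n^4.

pi**4/90

Parseval: a_0^2/2 + Σ a_n^2 = (1/π) ∫_{-π}^{π} φ(s)^2 ds = 18*pi**4/5.
Subtract a_0^2/2 = 2*pi**4: Σ a_n^2 = 8*pi**4/5.
Since a_n^2 = 144/n^4, Σ 1/n^4 = pi**4/90.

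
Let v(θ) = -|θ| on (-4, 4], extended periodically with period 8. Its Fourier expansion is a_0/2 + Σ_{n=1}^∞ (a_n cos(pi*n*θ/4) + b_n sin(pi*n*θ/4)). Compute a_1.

a_1 = 1/4 ∫_{-4}^{4} v(θ) cos(pi*θ/4) dθ.
v is even and cos(pi*θ/4) is even, so the integrand is even and a_1 = 1/2 ∫_0^{4} v(θ) cos(pi*θ/4) dθ.
Integrating by parts (boundary term plus one more integral), an antiderivative of (-θ) cos(pi*θ/4) is -4*θ*sin(pi*θ/4)/pi - 16*cos(pi*θ/4)/pi**2; evaluating from 0 to 4: ∫_{0}^{4} (-θ) cos(pi*θ/4) dθ = (16/pi**2) - (-16/pi**2) = 32/pi**2.
Hence a_1 = (1/2)·(32/pi**2) = 16/pi**2.

16/pi**2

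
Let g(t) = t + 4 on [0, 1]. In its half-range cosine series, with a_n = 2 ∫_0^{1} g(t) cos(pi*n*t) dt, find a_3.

-4/(9*pi**2)

a_3 = 2 ∫_0^{1} (t + 4) cos(3*pi*t) dt.
Integrating by parts (boundary term plus one more integral), an antiderivative of (t + 4) cos(3*pi*t) is t*sin(3*pi*t)/(3*pi) + 4*sin(3*pi*t)/(3*pi) + cos(3*pi*t)/(9*pi**2); evaluating from 0 to 1: ∫_{0}^{1} (t + 4) cos(3*pi*t) dt = (-1/(9*pi**2)) - (1/(9*pi**2)) = -2/(9*pi**2).
Hence a_3 = 2·(-2/(9*pi**2)) = -4/(9*pi**2).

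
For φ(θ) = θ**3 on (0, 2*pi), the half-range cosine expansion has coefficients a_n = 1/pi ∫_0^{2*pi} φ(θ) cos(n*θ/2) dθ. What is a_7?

48*(4 - 49*pi**2)/(2401*pi)

a_7 = 1/pi ∫_0^{2*pi} (θ**3) cos(7*θ/2) dθ.
Integrating by parts three times (tabular method), an antiderivative of (θ**3) cos(7*θ/2) is 2*θ**3*sin(7*θ/2)/7 + 12*θ**2*cos(7*θ/2)/49 - 48*θ*sin(7*θ/2)/343 - 96*cos(7*θ/2)/2401; evaluating from 0 to 2*pi: ∫_{0}^{2*pi} (θ**3) cos(7*θ/2) dθ = (96/2401 - 48*pi**2/49) - (-96/2401) = 192/2401 - 48*pi**2/49.
Hence a_7 = (1/pi)·(192/2401 - 48*pi**2/49) = 48*(4 - 49*pi**2)/(2401*pi).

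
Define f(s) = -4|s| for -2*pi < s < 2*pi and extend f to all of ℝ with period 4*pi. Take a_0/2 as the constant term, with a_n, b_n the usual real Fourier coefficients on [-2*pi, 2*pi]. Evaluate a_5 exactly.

a_5 = (1/(2*pi)) ∫_{-2*pi}^{2*pi} f(s) cos(5*s/2) ds.
f is even and cos(5*s/2) is even, so the integrand is even and a_5 = 1/pi ∫_0^{2*pi} f(s) cos(5*s/2) ds.
Integrating by parts (boundary term plus one more integral), an antiderivative of (-4*s) cos(5*s/2) is -8*s*sin(5*s/2)/5 - 16*cos(5*s/2)/25; evaluating from 0 to 2*pi: ∫_{0}^{2*pi} (-4*s) cos(5*s/2) ds = (16/25) - (-16/25) = 32/25.
Hence a_5 = (1/pi)·(32/25) = 32/(25*pi).

32/(25*pi)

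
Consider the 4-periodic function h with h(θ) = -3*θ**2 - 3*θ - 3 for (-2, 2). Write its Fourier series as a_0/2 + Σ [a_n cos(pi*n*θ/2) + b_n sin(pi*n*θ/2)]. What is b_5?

b_5 = 1/2 ∫_{-2}^{2} h(θ) sin(5*pi*θ/2) dθ.
Integrating by parts twice (tabular method), an antiderivative of (-3*θ**2 - 3*θ - 3) sin(5*pi*θ/2) is 6*θ**2*cos(5*pi*θ/2)/(5*pi) - 24*θ*sin(5*pi*θ/2)/(25*pi**2) + 6*θ*cos(5*pi*θ/2)/(5*pi) - 12*sin(5*pi*θ/2)/(25*pi**2) - 48*cos(5*pi*θ/2)/(125*pi**3) + 6*cos(5*pi*θ/2)/(5*pi); evaluating from -2 to 2: ∫_{-2}^{2} (-3*θ**2 - 3*θ - 3) sin(5*pi*θ/2) dθ = (6*(8 - 175*pi**2)/(125*pi**3)) - (6*(8 - 75*pi**2)/(125*pi**3)) = -24/(5*pi).
Hence b_5 = (1/2)·(-24/(5*pi)) = -12/(5*pi).

-12/(5*pi)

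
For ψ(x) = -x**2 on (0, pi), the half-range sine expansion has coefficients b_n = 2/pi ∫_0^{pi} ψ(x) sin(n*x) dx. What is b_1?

-2*pi + 8/pi

b_1 = 2/pi ∫_0^{pi} (-x**2) sin(x) dx.
Integrating by parts twice (tabular method), an antiderivative of (-x**2) sin(x) is x**2*cos(x) - 2*x*sin(x) - 2*cos(x); evaluating from 0 to pi: ∫_{0}^{pi} (-x**2) sin(x) dx = (2 - pi**2) - (-2) = 4 - pi**2.
Hence b_1 = (2/pi)·(4 - pi**2) = -2*pi + 8/pi.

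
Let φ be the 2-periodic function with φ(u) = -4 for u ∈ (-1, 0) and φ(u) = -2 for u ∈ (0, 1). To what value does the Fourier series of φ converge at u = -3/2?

-2

u = -3/2 differs from u = 1/2 by -1 full period(s), and the series is 2-periodic.
φ is continuous at u = 1/2 with value -2, so the series converges to -2 there.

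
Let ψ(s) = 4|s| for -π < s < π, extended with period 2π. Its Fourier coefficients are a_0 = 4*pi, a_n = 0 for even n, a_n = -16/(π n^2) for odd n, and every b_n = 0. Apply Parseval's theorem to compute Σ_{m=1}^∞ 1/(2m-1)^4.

pi**4/96

Parseval: a_0^2/2 + Σ a_n^2 = (1/π) ∫_{-π}^{π} ψ(s)^2 ds = 32*pi**2/3.
Subtract a_0^2/2 = 8*pi**2: Σ a_n^2 = 8*pi**2/3.
Only odd n contribute, with a_n^2 = 256/(π^2 n^4), so Σ_{m≥1} 1/(2m-1)^4 = π^2·(8*pi**2/3)/256 = pi**4/96.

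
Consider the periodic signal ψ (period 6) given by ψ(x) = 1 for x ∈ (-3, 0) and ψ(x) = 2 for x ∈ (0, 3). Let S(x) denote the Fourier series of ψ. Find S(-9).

x = -9 differs from x = -3 by -1 full period(s), and the series is 6-periodic.
At x = -3 the one-sided limits are ψ(-3^-) = 2 and ψ(-3^+) = 1.
By Dirichlet's theorem the series converges to their average, [(2) + (1)]/2 = 3/2.

3/2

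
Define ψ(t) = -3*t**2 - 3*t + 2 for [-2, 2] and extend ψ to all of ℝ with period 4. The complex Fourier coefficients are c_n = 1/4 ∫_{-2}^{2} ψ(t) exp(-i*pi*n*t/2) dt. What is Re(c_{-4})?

Since ψ is real-valued, Re(c_{-4}) = 1/4 ∫_{-2}^{2} ψ(t) cos(-2*pi*t) dt = a_{4}/2.
Integrating by parts twice (tabular method), an antiderivative of (-3*t**2 - 3*t + 2) cos(-2*pi*t) is -3*t**2*sin(2*pi*t)/(2*pi) - 3*t*sin(2*pi*t)/(2*pi) - 3*t*cos(2*pi*t)/(2*pi**2) + 3*sin(2*pi*t)/(4*pi**3) + sin(2*pi*t)/pi - 3*cos(2*pi*t)/(4*pi**2); evaluating from -2 to 2: ∫_{-2}^{2} (-3*t**2 - 3*t + 2) cos(-2*pi*t) dt = (-15/(4*pi**2)) - (9/(4*pi**2)) = -6/pi**2.
Hence Re(c_{-4}) = (1/4)·(-6/pi**2) = -3/(2*pi**2).

-3/(2*pi**2)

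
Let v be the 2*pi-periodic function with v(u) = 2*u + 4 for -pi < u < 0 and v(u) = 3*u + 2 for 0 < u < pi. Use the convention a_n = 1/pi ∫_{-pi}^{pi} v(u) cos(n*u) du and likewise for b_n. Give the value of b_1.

b_1 = 1/pi ∫_{-pi}^{pi} v(u) sin(u) du.
Split the integral at the breakpoints.
Integrating by parts (boundary term plus one more integral), an antiderivative of (2*u + 4) sin(u) is -2*u*cos(u) + 2*sin(u) - 4*cos(u); evaluating from -pi to 0: ∫_{-pi}^{0} (2*u + 4) sin(u) du = (-4) - (4 - 2*pi) = -8 + 2*pi.
Integrating by parts (boundary term plus one more integral), an antiderivative of (3*u + 2) sin(u) is -3*u*cos(u) + 3*sin(u) - 2*cos(u); evaluating from 0 to pi: ∫_{0}^{pi} (3*u + 2) sin(u) du = (2 + 3*pi) - (-2) = 4 + 3*pi.
Summing the pieces and multiplying by (1/pi) gives b_1 = 5 - 4/pi.

5 - 4/pi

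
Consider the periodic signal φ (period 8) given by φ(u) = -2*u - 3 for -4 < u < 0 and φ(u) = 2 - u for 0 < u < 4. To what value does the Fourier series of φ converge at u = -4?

At u = -4 the one-sided limits are φ(-4^-) = -2 and φ(-4^+) = 5.
By Dirichlet's theorem the series converges to their average, [(-2) + (5)]/2 = 3/2.

3/2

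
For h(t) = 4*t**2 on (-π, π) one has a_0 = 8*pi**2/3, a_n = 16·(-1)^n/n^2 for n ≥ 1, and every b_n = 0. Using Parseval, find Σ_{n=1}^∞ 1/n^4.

Parseval: a_0^2/2 + Σ a_n^2 = (1/π) ∫_{-π}^{π} h(t)^2 dt = 32*pi**4/5.
Subtract a_0^2/2 = 32*pi**4/9: Σ a_n^2 = 128*pi**4/45.
Since a_n^2 = 256/n^4, Σ 1/n^4 = pi**4/90.

pi**4/90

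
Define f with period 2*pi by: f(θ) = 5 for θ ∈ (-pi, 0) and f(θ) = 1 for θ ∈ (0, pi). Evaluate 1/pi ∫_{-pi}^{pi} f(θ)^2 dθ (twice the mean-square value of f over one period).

1/pi ∫_{-pi}^{pi} f(θ)^2 dθ = 1/pi · (26*pi) = 26.

26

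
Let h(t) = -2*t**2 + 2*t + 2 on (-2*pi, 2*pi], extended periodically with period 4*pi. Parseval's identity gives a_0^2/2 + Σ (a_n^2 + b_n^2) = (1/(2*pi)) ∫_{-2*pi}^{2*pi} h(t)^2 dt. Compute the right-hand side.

-32*pi**2/3 + 8 + 128*pi**4/5

(1/(2*pi)) ∫_{-2*pi}^{2*pi} h(t)^2 dt = (1/(2*pi)) · (16*pi*(-20*pi**2 + 15 + 48*pi**4)/15) = -32*pi**2/3 + 8 + 128*pi**4/5.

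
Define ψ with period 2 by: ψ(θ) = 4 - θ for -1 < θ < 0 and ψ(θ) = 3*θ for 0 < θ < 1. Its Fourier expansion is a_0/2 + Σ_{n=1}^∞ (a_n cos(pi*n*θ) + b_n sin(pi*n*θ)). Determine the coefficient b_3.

-2/pi

b_3 = ∫_{-1}^{1} ψ(θ) sin(3*pi*θ) dθ.
Split the integral at the breakpoints.
Integrating by parts (boundary term plus one more integral), an antiderivative of (4 - θ) sin(3*pi*θ) is θ*cos(3*pi*θ)/(3*pi) - sin(3*pi*θ)/(9*pi**2) - 4*cos(3*pi*θ)/(3*pi); evaluating from -1 to 0: ∫_{-1}^{0} (4 - θ) sin(3*pi*θ) dθ = (-4/(3*pi)) - (5/(3*pi)) = -3/pi.
Integrating by parts (boundary term plus one more integral), an antiderivative of (3*θ) sin(3*pi*θ) is -θ*cos(3*pi*θ)/pi + sin(3*pi*θ)/(3*pi**2); evaluating from 0 to 1: ∫_{0}^{1} (3*θ) sin(3*pi*θ) dθ = (1/pi) - (0) = 1/pi.
Summing the pieces gives b_3 = -2/pi.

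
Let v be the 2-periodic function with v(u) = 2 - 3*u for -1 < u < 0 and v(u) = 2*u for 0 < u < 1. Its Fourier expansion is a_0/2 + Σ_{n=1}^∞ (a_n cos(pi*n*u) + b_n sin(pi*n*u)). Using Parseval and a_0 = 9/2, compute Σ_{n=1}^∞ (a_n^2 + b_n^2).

101/24

Parseval: a_0^2/2 + Σ_{n≥1} (a_n^2+b_n^2) = ∫_{-1}^{1} v(u)^2 du = 43/3.
Subtract a_0^2/2 = 81/8: Σ (a_n^2+b_n^2) = 101/24.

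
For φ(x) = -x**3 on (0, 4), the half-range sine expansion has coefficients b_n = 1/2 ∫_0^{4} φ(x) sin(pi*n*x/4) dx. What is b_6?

b_6 = 1/2 ∫_0^{4} (-x**3) sin(3*pi*x/2) dx.
Integrating by parts three times (tabular method), an antiderivative of (-x**3) sin(3*pi*x/2) is 2*x**3*cos(3*pi*x/2)/(3*pi) - 4*x**2*sin(3*pi*x/2)/(3*pi**2) - 16*x*cos(3*pi*x/2)/(9*pi**3) + 32*sin(3*pi*x/2)/(27*pi**4); evaluating from 0 to 4: ∫_{0}^{4} (-x**3) sin(3*pi*x/2) dx = (64*(-1 + 6*pi**2)/(9*pi**3)) - (0) = 64*(-1 + 6*pi**2)/(9*pi**3).
Hence b_6 = (1/2)·(64*(-1 + 6*pi**2)/(9*pi**3)) = 32*(-1 + 6*pi**2)/(9*pi**3).

32*(-1 + 6*pi**2)/(9*pi**3)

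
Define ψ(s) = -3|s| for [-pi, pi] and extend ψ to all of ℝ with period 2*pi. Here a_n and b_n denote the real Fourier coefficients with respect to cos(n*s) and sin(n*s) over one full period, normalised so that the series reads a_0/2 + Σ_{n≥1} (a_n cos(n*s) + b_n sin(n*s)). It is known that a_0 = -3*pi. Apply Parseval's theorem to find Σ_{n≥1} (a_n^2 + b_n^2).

3*pi**2/2

Parseval: a_0^2/2 + Σ_{n≥1} (a_n^2+b_n^2) = 1/pi ∫_{-pi}^{pi} ψ(s)^2 ds = 6*pi**2.
Subtract a_0^2/2 = 9*pi**2/2: Σ (a_n^2+b_n^2) = 3*pi**2/2.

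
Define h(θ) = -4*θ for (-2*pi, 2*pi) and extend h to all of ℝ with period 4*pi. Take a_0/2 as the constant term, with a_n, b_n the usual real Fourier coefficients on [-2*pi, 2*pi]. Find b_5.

b_5 = (1/(2*pi)) ∫_{-2*pi}^{2*pi} h(θ) sin(5*θ/2) dθ.
h is odd and sin(5*θ/2) is odd, so the integrand is even and b_5 = 1/pi ∫_0^{2*pi} h(θ) sin(5*θ/2) dθ.
Integrating by parts (boundary term plus one more integral), an antiderivative of (-4*θ) sin(5*θ/2) is 8*θ*cos(5*θ/2)/5 - 16*sin(5*θ/2)/25; evaluating from 0 to 2*pi: ∫_{0}^{2*pi} (-4*θ) sin(5*θ/2) dθ = (-16*pi/5) - (0) = -16*pi/5.
Hence b_5 = (1/pi)·(-16*pi/5) = -16/5.

-16/5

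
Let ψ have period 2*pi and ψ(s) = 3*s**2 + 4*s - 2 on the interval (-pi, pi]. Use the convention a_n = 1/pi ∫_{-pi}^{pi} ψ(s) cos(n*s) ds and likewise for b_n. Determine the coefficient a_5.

-12/25

a_5 = 1/pi ∫_{-pi}^{pi} ψ(s) cos(5*s) ds.
Integrating by parts twice (tabular method), an antiderivative of (3*s**2 + 4*s - 2) cos(5*s) is 3*s**2*sin(5*s)/5 + 4*s*sin(5*s)/5 + 6*s*cos(5*s)/25 - 56*sin(5*s)/125 + 4*cos(5*s)/25; evaluating from -pi to pi: ∫_{-pi}^{pi} (3*s**2 + 4*s - 2) cos(5*s) ds = (-6*pi/25 - 4/25) - (-4/25 + 6*pi/25) = -12*pi/25.
Hence a_5 = (1/pi)·(-12*pi/25) = -12/25.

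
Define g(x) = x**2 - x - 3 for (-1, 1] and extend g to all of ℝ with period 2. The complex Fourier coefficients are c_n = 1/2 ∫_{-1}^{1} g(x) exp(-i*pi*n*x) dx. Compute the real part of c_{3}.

-2/(9*pi**2)

Since g is real-valued, Re(c_{3}) = 1/2 ∫_{-1}^{1} g(x) cos(3*pi*x) dx = a_{3}/2.
Integrating by parts twice (tabular method), an antiderivative of (x**2 - x - 3) cos(3*pi*x) is x**2*sin(3*pi*x)/(3*pi) - x*sin(3*pi*x)/(3*pi) + 2*x*cos(3*pi*x)/(9*pi**2) - sin(3*pi*x)/pi - 2*sin(3*pi*x)/(27*pi**3) - cos(3*pi*x)/(9*pi**2); evaluating from -1 to 1: ∫_{-1}^{1} (x**2 - x - 3) cos(3*pi*x) dx = (-1/(9*pi**2)) - (1/(3*pi**2)) = -4/(9*pi**2).
Hence Re(c_{3}) = (1/2)·(-4/(9*pi**2)) = -2/(9*pi**2).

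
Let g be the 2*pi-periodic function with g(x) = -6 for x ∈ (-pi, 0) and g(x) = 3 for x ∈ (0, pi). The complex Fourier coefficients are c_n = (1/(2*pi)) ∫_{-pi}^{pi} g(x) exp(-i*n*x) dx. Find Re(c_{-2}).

0

Since g is real-valued, Re(c_{-2}) = (1/(2*pi)) ∫_{-pi}^{pi} g(x) cos(-2*x) dx = a_{2}/2.
Split the integral at the breakpoints.
Directly, an antiderivative of (-6) cos(-2*x) is -3*sin(2*x); evaluating from -pi to 0: ∫_{-pi}^{0} (-6) cos(-2*x) dx = (0) - (0) = 0.
Directly, an antiderivative of (3) cos(-2*x) is 3*sin(2*x)/2; evaluating from 0 to pi: ∫_{0}^{pi} (3) cos(-2*x) dx = (0) - (0) = 0.
So ∫_{-pi}^{pi} g(x) cos(-2*x) dx = 0.
Hence Re(c_{-2}) = (1/(2*pi))·(0) = 0.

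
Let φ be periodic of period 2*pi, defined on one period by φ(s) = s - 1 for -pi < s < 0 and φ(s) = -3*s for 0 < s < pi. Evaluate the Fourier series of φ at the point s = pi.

At s = pi the one-sided limits are φ(pi^-) = -3*pi and φ(pi^+) = -pi - 1.
By Dirichlet's theorem the series converges to their average, [(-3*pi) + (-pi - 1)]/2 = -2*pi - 1/2.

-2*pi - 1/2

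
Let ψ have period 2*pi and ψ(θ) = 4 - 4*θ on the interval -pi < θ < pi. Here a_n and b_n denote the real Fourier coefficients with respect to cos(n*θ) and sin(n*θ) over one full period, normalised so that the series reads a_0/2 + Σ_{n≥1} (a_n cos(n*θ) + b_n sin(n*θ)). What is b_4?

b_4 = 1/pi ∫_{-pi}^{pi} ψ(θ) sin(4*θ) dθ.
Integrating by parts (boundary term plus one more integral), an antiderivative of (4 - 4*θ) sin(4*θ) is θ*cos(4*θ) - sin(4*θ)/4 - cos(4*θ); evaluating from -pi to pi: ∫_{-pi}^{pi} (4 - 4*θ) sin(4*θ) dθ = (-1 + pi) - (-pi - 1) = 2*pi.
Hence b_4 = (1/pi)·(2*pi) = 2.

2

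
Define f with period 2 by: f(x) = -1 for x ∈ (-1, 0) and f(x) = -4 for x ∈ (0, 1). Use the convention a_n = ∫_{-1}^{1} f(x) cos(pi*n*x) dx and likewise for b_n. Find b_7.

-6/(7*pi)

b_7 = ∫_{-1}^{1} f(x) sin(7*pi*x) dx.
Split the integral at the breakpoints.
Directly, an antiderivative of (-1) sin(7*pi*x) is cos(7*pi*x)/(7*pi); evaluating from -1 to 0: ∫_{-1}^{0} (-1) sin(7*pi*x) dx = (1/(7*pi)) - (-1/(7*pi)) = 2/(7*pi).
Directly, an antiderivative of (-4) sin(7*pi*x) is 4*cos(7*pi*x)/(7*pi); evaluating from 0 to 1: ∫_{0}^{1} (-4) sin(7*pi*x) dx = (-4/(7*pi)) - (4/(7*pi)) = -8/(7*pi).
Summing the pieces gives b_7 = -6/(7*pi).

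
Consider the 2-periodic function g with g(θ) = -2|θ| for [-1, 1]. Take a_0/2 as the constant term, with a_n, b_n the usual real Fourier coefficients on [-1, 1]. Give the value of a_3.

a_3 = ∫_{-1}^{1} g(θ) cos(3*pi*θ) dθ.
g is even and cos(3*pi*θ) is even, so the integrand is even and a_3 = 2 ∫_0^{1} g(θ) cos(3*pi*θ) dθ.
Integrating by parts (boundary term plus one more integral), an antiderivative of (-2*θ) cos(3*pi*θ) is -2*θ*sin(3*pi*θ)/(3*pi) - 2*cos(3*pi*θ)/(9*pi**2); evaluating from 0 to 1: ∫_{0}^{1} (-2*θ) cos(3*pi*θ) dθ = (2/(9*pi**2)) - (-2/(9*pi**2)) = 4/(9*pi**2).
Hence a_3 = 2·(4/(9*pi**2)) = 8/(9*pi**2).

8/(9*pi**2)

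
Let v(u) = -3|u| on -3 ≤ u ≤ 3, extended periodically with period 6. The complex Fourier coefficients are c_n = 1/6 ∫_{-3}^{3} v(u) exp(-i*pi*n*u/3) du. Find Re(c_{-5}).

Since v is real-valued, Re(c_{-5}) = 1/6 ∫_{-3}^{3} v(u) cos(-5*pi*u/3) du = a_{5}/2.
v is even and cos(-5*pi*u/3) is even, so the integrand is even: ∫_{-3}^{3} v(u) cos(-5*pi*u/3) du = 2∫_0^{3} v(u) cos(-5*pi*u/3) du.
Integrating by parts (boundary term plus one more integral), an antiderivative of (-3*u) cos(-5*pi*u/3) is -9*u*sin(5*pi*u/3)/(5*pi) - 27*cos(5*pi*u/3)/(25*pi**2); evaluating from 0 to 3: ∫_{0}^{3} (-3*u) cos(-5*pi*u/3) du = (27/(25*pi**2)) - (-27/(25*pi**2)) = 54/(25*pi**2).
So ∫_{-3}^{3} v(u) cos(-5*pi*u/3) du = 108/(25*pi**2).
Hence Re(c_{-5}) = (1/6)·(108/(25*pi**2)) = 18/(25*pi**2).

18/(25*pi**2)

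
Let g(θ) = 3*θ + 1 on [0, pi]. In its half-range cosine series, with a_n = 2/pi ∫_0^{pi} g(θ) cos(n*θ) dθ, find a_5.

-12/(25*pi)

a_5 = 2/pi ∫_0^{pi} (3*θ + 1) cos(5*θ) dθ.
Integrating by parts (boundary term plus one more integral), an antiderivative of (3*θ + 1) cos(5*θ) is 3*θ*sin(5*θ)/5 + sin(5*θ)/5 + 3*cos(5*θ)/25; evaluating from 0 to pi: ∫_{0}^{pi} (3*θ + 1) cos(5*θ) dθ = (-3/25) - (3/25) = -6/25.
Hence a_5 = (2/pi)·(-6/25) = -12/(25*pi).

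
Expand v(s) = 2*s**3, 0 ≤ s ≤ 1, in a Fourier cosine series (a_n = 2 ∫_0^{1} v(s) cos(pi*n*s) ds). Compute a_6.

a_6 = 2 ∫_0^{1} (2*s**3) cos(6*pi*s) ds.
Integrating by parts three times (tabular method), an antiderivative of (2*s**3) cos(6*pi*s) is s**3*sin(6*pi*s)/(3*pi) + s**2*cos(6*pi*s)/(6*pi**2) - s*sin(6*pi*s)/(18*pi**3) - cos(6*pi*s)/(108*pi**4); evaluating from 0 to 1: ∫_{0}^{1} (2*s**3) cos(6*pi*s) ds = ((-1 + 18*pi**2)/(108*pi**4)) - (-1/(108*pi**4)) = 1/(6*pi**2).
Hence a_6 = 2·(1/(6*pi**2)) = 1/(3*pi**2).

1/(3*pi**2)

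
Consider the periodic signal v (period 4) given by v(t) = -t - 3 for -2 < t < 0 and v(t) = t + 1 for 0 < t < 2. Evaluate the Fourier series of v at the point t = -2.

t = -2 differs from t = 2 by -1 full period(s), and the series is 4-periodic.
At t = 2 the one-sided limits are v(2^-) = 3 and v(2^+) = -1.
By Dirichlet's theorem the series converges to their average, [(3) + (-1)]/2 = 1.

1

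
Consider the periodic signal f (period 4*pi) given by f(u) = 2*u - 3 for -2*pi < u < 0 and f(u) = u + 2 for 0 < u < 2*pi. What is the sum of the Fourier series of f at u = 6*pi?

-pi - 1/2

u = 6*pi differs from u = -2*pi by 2 full period(s), and the series is 4*pi-periodic.
At u = -2*pi the one-sided limits are f(-2*pi^-) = 2 + 2*pi and f(-2*pi^+) = -4*pi - 3.
By Dirichlet's theorem the series converges to their average, [(2 + 2*pi) + (-4*pi - 3)]/2 = -pi - 1/2.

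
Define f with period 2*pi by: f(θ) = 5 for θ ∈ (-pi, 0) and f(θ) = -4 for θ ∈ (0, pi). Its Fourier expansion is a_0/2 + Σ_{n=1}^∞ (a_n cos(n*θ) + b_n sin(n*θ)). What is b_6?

0

b_6 = 1/pi ∫_{-pi}^{pi} f(θ) sin(6*θ) dθ.
Split the integral at the breakpoints.
Directly, an antiderivative of (5) sin(6*θ) is -5*cos(6*θ)/6; evaluating from -pi to 0: ∫_{-pi}^{0} (5) sin(6*θ) dθ = (-5/6) - (-5/6) = 0.
Directly, an antiderivative of (-4) sin(6*θ) is 2*cos(6*θ)/3; evaluating from 0 to pi: ∫_{0}^{pi} (-4) sin(6*θ) dθ = (2/3) - (2/3) = 0.
Summing the pieces and multiplying by (1/pi) gives b_6 = 0.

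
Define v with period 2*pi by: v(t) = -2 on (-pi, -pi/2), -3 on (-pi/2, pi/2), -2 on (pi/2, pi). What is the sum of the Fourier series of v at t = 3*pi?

-2

t = 3*pi differs from t = -pi by 2 full period(s), and the series is 2*pi-periodic.
v is continuous at t = -pi with value -2, so the series converges to -2 there.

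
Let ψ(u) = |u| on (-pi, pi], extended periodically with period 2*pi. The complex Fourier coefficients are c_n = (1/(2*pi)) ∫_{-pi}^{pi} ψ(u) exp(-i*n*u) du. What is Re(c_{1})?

Since ψ is real-valued, Re(c_{1}) = (1/(2*pi)) ∫_{-pi}^{pi} ψ(u) cos(u) du = a_{1}/2.
ψ is even and cos(u) is even, so the integrand is even: ∫_{-pi}^{pi} ψ(u) cos(u) du = 2∫_0^{pi} ψ(u) cos(u) du.
Integrating by parts (boundary term plus one more integral), an antiderivative of (u) cos(u) is u*sin(u) + cos(u); evaluating from 0 to pi: ∫_{0}^{pi} (u) cos(u) du = (-1) - (1) = -2.
So ∫_{-pi}^{pi} ψ(u) cos(u) du = -4.
Hence Re(c_{1}) = (1/(2*pi))·(-4) = -2/pi.

-2/pi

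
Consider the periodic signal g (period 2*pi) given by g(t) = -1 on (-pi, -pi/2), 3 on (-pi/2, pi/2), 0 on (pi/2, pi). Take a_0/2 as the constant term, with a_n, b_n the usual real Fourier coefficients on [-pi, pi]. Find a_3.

a_3 = 1/pi ∫_{-pi}^{pi} g(t) cos(3*t) dt.
Split the integral at the breakpoints.
Directly, an antiderivative of (-1) cos(3*t) is -sin(3*t)/3; evaluating from -pi to -pi/2: ∫_{-pi}^{-pi/2} (-1) cos(3*t) dt = (-1/3) - (0) = -1/3.
Directly, an antiderivative of (3) cos(3*t) is sin(3*t); evaluating from -pi/2 to pi/2: ∫_{-pi/2}^{pi/2} (3) cos(3*t) dt = (-1) - (1) = -2.
∫_{pi/2}^{pi} (0) cos(3*t) dt = 0.
Summing the pieces and multiplying by (1/pi) gives a_3 = -7/(3*pi).

-7/(3*pi)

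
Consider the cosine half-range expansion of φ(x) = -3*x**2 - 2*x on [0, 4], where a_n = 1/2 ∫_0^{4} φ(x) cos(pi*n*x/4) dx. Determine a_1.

224/pi**2

a_1 = 1/2 ∫_0^{4} (-3*x**2 - 2*x) cos(pi*x/4) dx.
Integrating by parts twice (tabular method), an antiderivative of (-3*x**2 - 2*x) cos(pi*x/4) is -12*x**2*sin(pi*x/4)/pi - 8*x*sin(pi*x/4)/pi - 96*x*cos(pi*x/4)/pi**2 + 384*sin(pi*x/4)/pi**3 - 32*cos(pi*x/4)/pi**2; evaluating from 0 to 4: ∫_{0}^{4} (-3*x**2 - 2*x) cos(pi*x/4) dx = (416/pi**2) - (-32/pi**2) = 448/pi**2.
Hence a_1 = (1/2)·(448/pi**2) = 224/pi**2.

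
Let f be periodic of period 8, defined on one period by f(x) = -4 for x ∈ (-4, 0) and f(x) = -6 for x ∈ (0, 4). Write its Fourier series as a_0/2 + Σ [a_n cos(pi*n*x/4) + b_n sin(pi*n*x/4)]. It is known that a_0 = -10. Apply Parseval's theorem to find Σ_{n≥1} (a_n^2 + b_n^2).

2

Parseval: a_0^2/2 + Σ_{n≥1} (a_n^2+b_n^2) = 1/4 ∫_{-4}^{4} f(x)^2 dx = 52.
Subtract a_0^2/2 = 50: Σ (a_n^2+b_n^2) = 2.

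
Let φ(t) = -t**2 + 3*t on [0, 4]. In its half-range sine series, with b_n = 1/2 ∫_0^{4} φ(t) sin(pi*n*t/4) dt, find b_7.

8*(16 - 49*pi**2)/(343*pi**3)

b_7 = 1/2 ∫_0^{4} (-t**2 + 3*t) sin(7*pi*t/4) dt.
Integrating by parts twice (tabular method), an antiderivative of (-t**2 + 3*t) sin(7*pi*t/4) is 4*t**2*cos(7*pi*t/4)/(7*pi) - 32*t*sin(7*pi*t/4)/(49*pi**2) - 12*t*cos(7*pi*t/4)/(7*pi) + 48*sin(7*pi*t/4)/(49*pi**2) - 128*cos(7*pi*t/4)/(343*pi**3); evaluating from 0 to 4: ∫_{0}^{4} (-t**2 + 3*t) sin(7*pi*t/4) dt = (16*(8 - 49*pi**2)/(343*pi**3)) - (-128/(343*pi**3)) = 16*(16 - 49*pi**2)/(343*pi**3).
Hence b_7 = (1/2)·(16*(16 - 49*pi**2)/(343*pi**3)) = 8*(16 - 49*pi**2)/(343*pi**3).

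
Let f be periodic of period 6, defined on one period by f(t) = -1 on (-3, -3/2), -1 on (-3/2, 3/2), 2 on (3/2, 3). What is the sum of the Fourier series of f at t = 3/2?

At t = 3/2 the one-sided limits are f(3/2^-) = -1 and f(3/2^+) = 2.
By Dirichlet's theorem the series converges to their average, [(-1) + (2)]/2 = 1/2.

1/2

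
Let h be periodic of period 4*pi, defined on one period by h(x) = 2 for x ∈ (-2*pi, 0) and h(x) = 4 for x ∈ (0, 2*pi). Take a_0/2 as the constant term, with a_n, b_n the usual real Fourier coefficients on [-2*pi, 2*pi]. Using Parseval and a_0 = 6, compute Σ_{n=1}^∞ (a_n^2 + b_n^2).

Parseval: a_0^2/2 + Σ_{n≥1} (a_n^2+b_n^2) = (1/(2*pi)) ∫_{-2*pi}^{2*pi} h(x)^2 dx = 20.
Subtract a_0^2/2 = 18: Σ (a_n^2+b_n^2) = 2.

2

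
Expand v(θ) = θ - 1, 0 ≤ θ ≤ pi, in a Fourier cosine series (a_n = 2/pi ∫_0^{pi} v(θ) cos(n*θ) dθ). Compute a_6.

0

a_6 = 2/pi ∫_0^{pi} (θ - 1) cos(6*θ) dθ.
Integrating by parts (boundary term plus one more integral), an antiderivative of (θ - 1) cos(6*θ) is θ*sin(6*θ)/6 - sin(6*θ)/6 + cos(6*θ)/36; evaluating from 0 to pi: ∫_{0}^{pi} (θ - 1) cos(6*θ) dθ = (1/36) - (1/36) = 0.
Hence a_6 = (2/pi)·(0) = 0.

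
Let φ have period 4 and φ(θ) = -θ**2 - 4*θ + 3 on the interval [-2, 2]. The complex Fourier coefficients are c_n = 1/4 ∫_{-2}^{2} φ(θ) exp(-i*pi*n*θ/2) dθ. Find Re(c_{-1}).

8/pi**2

Since φ is real-valued, Re(c_{-1}) = 1/4 ∫_{-2}^{2} φ(θ) cos(-pi*θ/2) dθ = a_{1}/2.
Integrating by parts twice (tabular method), an antiderivative of (-θ**2 - 4*θ + 3) cos(-pi*θ/2) is -2*θ**2*sin(pi*θ/2)/pi - 8*θ*sin(pi*θ/2)/pi - 8*θ*cos(pi*θ/2)/pi**2 + 16*sin(pi*θ/2)/pi**3 + 6*sin(pi*θ/2)/pi - 16*cos(pi*θ/2)/pi**2; evaluating from -2 to 2: ∫_{-2}^{2} (-θ**2 - 4*θ + 3) cos(-pi*θ/2) dθ = (32/pi**2) - (0) = 32/pi**2.
Hence Re(c_{-1}) = (1/4)·(32/pi**2) = 8/pi**2.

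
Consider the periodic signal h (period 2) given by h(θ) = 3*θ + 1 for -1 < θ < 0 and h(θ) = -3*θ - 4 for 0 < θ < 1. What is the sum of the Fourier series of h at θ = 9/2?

-11/2

θ = 9/2 differs from θ = 1/2 by 2 full period(s), and the series is 2-periodic.
h is continuous at θ = 1/2 with value -11/2, so the series converges to -11/2 there.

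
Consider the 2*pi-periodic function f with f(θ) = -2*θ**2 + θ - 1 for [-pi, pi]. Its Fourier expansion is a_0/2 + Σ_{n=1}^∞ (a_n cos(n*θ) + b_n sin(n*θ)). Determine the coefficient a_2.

a_2 = 1/pi ∫_{-pi}^{pi} f(θ) cos(2*θ) dθ.
Integrating by parts twice (tabular method), an antiderivative of (-2*θ**2 + θ - 1) cos(2*θ) is -θ**2*sin(2*θ) + θ*sin(2*θ)/2 - θ*cos(2*θ) + cos(2*θ)/4; evaluating from -pi to pi: ∫_{-pi}^{pi} (-2*θ**2 + θ - 1) cos(2*θ) dθ = (1/4 - pi) - (1/4 + pi) = -2*pi.
Hence a_2 = (1/pi)·(-2*pi) = -2.

-2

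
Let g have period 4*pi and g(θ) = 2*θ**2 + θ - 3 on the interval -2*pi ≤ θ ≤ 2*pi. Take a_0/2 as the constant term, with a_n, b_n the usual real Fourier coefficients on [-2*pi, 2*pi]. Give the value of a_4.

a_4 = (1/(2*pi)) ∫_{-2*pi}^{2*pi} g(θ) cos(2*θ) dθ.
Integrating by parts twice (tabular method), an antiderivative of (2*θ**2 + θ - 3) cos(2*θ) is θ**2*sin(2*θ) + θ*sin(2*θ)/2 + θ*cos(2*θ) - 2*sin(2*θ) + cos(2*θ)/4; evaluating from -2*pi to 2*pi: ∫_{-2*pi}^{2*pi} (2*θ**2 + θ - 3) cos(2*θ) dθ = (1/4 + 2*pi) - (1/4 - 2*pi) = 4*pi.
Hence a_4 = (1/(2*pi))·(4*pi) = 2.

2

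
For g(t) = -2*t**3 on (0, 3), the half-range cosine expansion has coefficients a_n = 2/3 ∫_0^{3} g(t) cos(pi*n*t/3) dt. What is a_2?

a_2 = 2/3 ∫_0^{3} (-2*t**3) cos(2*pi*t/3) dt.
Integrating by parts three times (tabular method), an antiderivative of (-2*t**3) cos(2*pi*t/3) is -3*t**3*sin(2*pi*t/3)/pi - 27*t**2*cos(2*pi*t/3)/(2*pi**2) + 81*t*sin(2*pi*t/3)/(2*pi**3) + 243*cos(2*pi*t/3)/(4*pi**4); evaluating from 0 to 3: ∫_{0}^{3} (-2*t**3) cos(2*pi*t/3) dt = (243*(1 - 2*pi**2)/(4*pi**4)) - (243/(4*pi**4)) = -243/(2*pi**2).
Hence a_2 = (2/3)·(-243/(2*pi**2)) = -81/pi**2.

-81/pi**2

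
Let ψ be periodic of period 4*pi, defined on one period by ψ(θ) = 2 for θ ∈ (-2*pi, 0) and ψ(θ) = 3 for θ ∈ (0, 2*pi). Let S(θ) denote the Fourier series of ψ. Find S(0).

5/2

At θ = 0 the one-sided limits are ψ(0^-) = 2 and ψ(0^+) = 3.
By Dirichlet's theorem the series converges to their average, [(2) + (3)]/2 = 5/2.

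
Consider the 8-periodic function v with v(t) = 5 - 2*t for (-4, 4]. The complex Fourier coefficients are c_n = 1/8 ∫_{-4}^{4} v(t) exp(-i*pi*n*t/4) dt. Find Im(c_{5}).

Since v is real-valued, Im(c_{5}) = -1/8 ∫_{-4}^{4} v(t) sin(5*pi*t/4) dt = -b_{5}/2.
Integrating by parts (boundary term plus one more integral), an antiderivative of (5 - 2*t) sin(5*pi*t/4) is 8*t*cos(5*pi*t/4)/(5*pi) - 32*sin(5*pi*t/4)/(25*pi**2) - 4*cos(5*pi*t/4)/pi; evaluating from -4 to 4: ∫_{-4}^{4} (5 - 2*t) sin(5*pi*t/4) dt = (-12/(5*pi)) - (52/(5*pi)) = -64/(5*pi).
Hence Im(c_{5}) = (-1/8)·(-64/(5*pi)) = 8/(5*pi).

8/(5*pi)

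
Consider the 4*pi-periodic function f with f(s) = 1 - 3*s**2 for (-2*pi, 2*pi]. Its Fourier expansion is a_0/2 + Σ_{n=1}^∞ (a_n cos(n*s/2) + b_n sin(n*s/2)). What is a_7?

a_7 = (1/(2*pi)) ∫_{-2*pi}^{2*pi} f(s) cos(7*s/2) ds.
f is even and cos(7*s/2) is even, so the integrand is even and a_7 = 1/pi ∫_0^{2*pi} f(s) cos(7*s/2) ds.
Integrating by parts twice (tabular method), an antiderivative of (1 - 3*s**2) cos(7*s/2) is -6*s**2*sin(7*s/2)/7 - 24*s*cos(7*s/2)/49 + 146*sin(7*s/2)/343; evaluating from 0 to 2*pi: ∫_{0}^{2*pi} (1 - 3*s**2) cos(7*s/2) ds = (48*pi/49) - (0) = 48*pi/49.
Hence a_7 = (1/pi)·(48*pi/49) = 48/49.

48/49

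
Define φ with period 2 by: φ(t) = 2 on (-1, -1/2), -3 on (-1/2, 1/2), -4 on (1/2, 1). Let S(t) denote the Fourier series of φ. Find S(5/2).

t = 5/2 differs from t = 1/2 by 1 full period(s), and the series is 2-periodic.
At t = 1/2 the one-sided limits are φ(1/2^-) = -3 and φ(1/2^+) = -4.
By Dirichlet's theorem the series converges to their average, [(-3) + (-4)]/2 = -7/2.

-7/2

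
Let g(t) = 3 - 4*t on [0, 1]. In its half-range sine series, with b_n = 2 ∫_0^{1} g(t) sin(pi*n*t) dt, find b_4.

b_4 = 2 ∫_0^{1} (3 - 4*t) sin(4*pi*t) dt.
Integrating by parts (boundary term plus one more integral), an antiderivative of (3 - 4*t) sin(4*pi*t) is t*cos(4*pi*t)/pi - sin(4*pi*t)/(4*pi**2) - 3*cos(4*pi*t)/(4*pi); evaluating from 0 to 1: ∫_{0}^{1} (3 - 4*t) sin(4*pi*t) dt = (1/(4*pi)) - (-3/(4*pi)) = 1/pi.
Hence b_4 = 2·(1/pi) = 2/pi.

2/pi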